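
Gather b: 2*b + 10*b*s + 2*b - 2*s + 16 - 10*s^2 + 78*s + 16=b*(10*s + 4) - 10*s^2 + 76*s + 32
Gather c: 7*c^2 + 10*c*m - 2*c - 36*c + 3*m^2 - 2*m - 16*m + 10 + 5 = 7*c^2 + c*(10*m - 38) + 3*m^2 - 18*m + 15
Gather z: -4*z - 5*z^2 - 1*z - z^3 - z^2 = -z^3 - 6*z^2 - 5*z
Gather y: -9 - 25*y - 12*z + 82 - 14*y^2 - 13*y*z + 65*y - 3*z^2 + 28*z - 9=-14*y^2 + y*(40 - 13*z) - 3*z^2 + 16*z + 64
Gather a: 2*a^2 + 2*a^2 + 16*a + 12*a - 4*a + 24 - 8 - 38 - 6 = 4*a^2 + 24*a - 28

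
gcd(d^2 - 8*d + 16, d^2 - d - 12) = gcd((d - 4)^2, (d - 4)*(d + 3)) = d - 4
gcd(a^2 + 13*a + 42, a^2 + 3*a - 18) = a + 6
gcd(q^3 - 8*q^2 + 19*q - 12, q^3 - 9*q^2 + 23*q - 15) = q^2 - 4*q + 3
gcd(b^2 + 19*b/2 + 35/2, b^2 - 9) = 1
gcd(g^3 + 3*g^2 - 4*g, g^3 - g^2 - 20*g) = g^2 + 4*g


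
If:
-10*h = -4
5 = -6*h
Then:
No Solution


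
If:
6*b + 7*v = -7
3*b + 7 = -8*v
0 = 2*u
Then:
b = -7/27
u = 0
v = -7/9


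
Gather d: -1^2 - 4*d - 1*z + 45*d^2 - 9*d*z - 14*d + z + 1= 45*d^2 + d*(-9*z - 18)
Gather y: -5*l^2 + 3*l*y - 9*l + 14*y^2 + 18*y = -5*l^2 - 9*l + 14*y^2 + y*(3*l + 18)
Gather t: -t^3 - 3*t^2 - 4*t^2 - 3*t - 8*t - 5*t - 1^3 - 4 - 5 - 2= -t^3 - 7*t^2 - 16*t - 12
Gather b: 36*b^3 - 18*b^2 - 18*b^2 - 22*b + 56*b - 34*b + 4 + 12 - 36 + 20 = 36*b^3 - 36*b^2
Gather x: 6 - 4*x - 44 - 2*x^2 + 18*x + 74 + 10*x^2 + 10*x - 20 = 8*x^2 + 24*x + 16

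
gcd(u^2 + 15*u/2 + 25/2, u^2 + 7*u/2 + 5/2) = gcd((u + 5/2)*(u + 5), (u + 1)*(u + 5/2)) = u + 5/2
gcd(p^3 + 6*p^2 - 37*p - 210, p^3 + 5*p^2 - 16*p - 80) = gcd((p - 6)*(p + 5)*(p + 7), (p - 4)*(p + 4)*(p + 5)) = p + 5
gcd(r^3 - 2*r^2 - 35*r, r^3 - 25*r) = r^2 + 5*r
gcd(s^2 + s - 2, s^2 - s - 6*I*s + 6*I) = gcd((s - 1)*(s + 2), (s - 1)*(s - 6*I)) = s - 1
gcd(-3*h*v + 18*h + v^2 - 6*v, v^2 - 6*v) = v - 6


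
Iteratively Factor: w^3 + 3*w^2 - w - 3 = (w + 1)*(w^2 + 2*w - 3) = (w + 1)*(w + 3)*(w - 1)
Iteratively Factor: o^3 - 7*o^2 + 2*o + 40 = (o - 4)*(o^2 - 3*o - 10) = (o - 4)*(o + 2)*(o - 5)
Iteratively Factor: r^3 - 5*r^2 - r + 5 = (r + 1)*(r^2 - 6*r + 5) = (r - 5)*(r + 1)*(r - 1)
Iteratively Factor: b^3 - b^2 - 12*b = (b - 4)*(b^2 + 3*b) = (b - 4)*(b + 3)*(b)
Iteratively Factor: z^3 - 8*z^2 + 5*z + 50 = (z - 5)*(z^2 - 3*z - 10) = (z - 5)^2*(z + 2)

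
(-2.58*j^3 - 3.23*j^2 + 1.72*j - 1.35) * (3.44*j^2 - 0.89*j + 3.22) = -8.8752*j^5 - 8.815*j^4 + 0.483899999999998*j^3 - 16.5754*j^2 + 6.7399*j - 4.347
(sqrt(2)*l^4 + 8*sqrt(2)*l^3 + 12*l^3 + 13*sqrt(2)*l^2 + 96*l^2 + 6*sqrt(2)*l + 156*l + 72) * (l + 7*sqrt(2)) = sqrt(2)*l^5 + 8*sqrt(2)*l^4 + 26*l^4 + 97*sqrt(2)*l^3 + 208*l^3 + 338*l^2 + 678*sqrt(2)*l^2 + 156*l + 1092*sqrt(2)*l + 504*sqrt(2)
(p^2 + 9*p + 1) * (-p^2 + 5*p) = -p^4 - 4*p^3 + 44*p^2 + 5*p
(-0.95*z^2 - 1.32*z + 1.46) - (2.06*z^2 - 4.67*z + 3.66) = -3.01*z^2 + 3.35*z - 2.2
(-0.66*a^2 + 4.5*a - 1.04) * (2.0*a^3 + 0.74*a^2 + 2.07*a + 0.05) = -1.32*a^5 + 8.5116*a^4 - 0.1162*a^3 + 8.5124*a^2 - 1.9278*a - 0.052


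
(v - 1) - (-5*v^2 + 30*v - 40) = 5*v^2 - 29*v + 39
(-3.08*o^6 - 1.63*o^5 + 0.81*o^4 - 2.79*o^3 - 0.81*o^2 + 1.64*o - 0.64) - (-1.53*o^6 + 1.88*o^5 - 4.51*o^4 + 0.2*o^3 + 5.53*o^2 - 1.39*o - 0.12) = -1.55*o^6 - 3.51*o^5 + 5.32*o^4 - 2.99*o^3 - 6.34*o^2 + 3.03*o - 0.52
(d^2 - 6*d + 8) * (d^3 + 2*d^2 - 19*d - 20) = d^5 - 4*d^4 - 23*d^3 + 110*d^2 - 32*d - 160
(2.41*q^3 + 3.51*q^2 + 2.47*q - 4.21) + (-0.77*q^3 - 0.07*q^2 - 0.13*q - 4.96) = 1.64*q^3 + 3.44*q^2 + 2.34*q - 9.17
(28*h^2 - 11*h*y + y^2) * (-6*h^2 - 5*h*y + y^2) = -168*h^4 - 74*h^3*y + 77*h^2*y^2 - 16*h*y^3 + y^4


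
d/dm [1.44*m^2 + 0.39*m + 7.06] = 2.88*m + 0.39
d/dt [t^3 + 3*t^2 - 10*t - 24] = 3*t^2 + 6*t - 10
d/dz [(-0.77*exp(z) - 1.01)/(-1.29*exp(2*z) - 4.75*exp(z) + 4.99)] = (-(0.77*exp(z) + 1.01)*(2.58*exp(z) + 4.75) + 0.9933*exp(2*z) + 3.6575*exp(z) - 3.8423)*exp(z)/(1.29*exp(2*z) + 4.75*exp(z) - 4.99)^2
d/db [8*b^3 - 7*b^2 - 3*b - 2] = 24*b^2 - 14*b - 3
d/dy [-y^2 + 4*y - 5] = 4 - 2*y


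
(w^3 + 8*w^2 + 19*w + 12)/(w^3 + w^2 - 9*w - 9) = (w + 4)/(w - 3)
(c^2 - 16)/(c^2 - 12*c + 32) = (c + 4)/(c - 8)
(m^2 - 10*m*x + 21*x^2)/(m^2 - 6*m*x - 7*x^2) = (m - 3*x)/(m + x)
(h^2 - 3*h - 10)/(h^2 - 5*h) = (h + 2)/h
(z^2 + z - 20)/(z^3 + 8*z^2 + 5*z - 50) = (z - 4)/(z^2 + 3*z - 10)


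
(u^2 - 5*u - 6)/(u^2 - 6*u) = (u + 1)/u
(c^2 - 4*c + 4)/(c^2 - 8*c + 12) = (c - 2)/(c - 6)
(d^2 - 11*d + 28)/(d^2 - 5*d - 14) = (d - 4)/(d + 2)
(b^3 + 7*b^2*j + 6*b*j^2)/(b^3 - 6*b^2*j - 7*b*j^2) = (b + 6*j)/(b - 7*j)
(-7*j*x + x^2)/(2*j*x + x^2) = (-7*j + x)/(2*j + x)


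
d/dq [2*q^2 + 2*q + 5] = 4*q + 2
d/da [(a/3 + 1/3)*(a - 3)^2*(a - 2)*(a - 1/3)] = 5*a^4/3 - 88*a^3/9 + 46*a^2/3 - 8*a/9 - 19/3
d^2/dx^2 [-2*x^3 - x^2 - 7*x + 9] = -12*x - 2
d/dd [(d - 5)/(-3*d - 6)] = -7/(3*(d + 2)^2)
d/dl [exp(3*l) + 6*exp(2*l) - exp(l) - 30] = (3*exp(2*l) + 12*exp(l) - 1)*exp(l)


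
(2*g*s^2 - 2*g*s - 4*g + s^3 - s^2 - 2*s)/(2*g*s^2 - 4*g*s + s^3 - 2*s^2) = (s + 1)/s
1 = 1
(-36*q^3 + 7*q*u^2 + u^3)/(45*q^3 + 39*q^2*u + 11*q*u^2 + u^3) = (-12*q^2 + 4*q*u + u^2)/(15*q^2 + 8*q*u + u^2)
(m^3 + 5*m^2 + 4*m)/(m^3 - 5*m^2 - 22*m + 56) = m*(m + 1)/(m^2 - 9*m + 14)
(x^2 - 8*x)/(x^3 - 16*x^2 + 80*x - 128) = x/(x^2 - 8*x + 16)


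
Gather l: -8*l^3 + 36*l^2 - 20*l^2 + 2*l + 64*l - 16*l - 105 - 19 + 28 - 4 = -8*l^3 + 16*l^2 + 50*l - 100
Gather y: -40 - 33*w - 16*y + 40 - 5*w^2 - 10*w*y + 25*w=-5*w^2 - 8*w + y*(-10*w - 16)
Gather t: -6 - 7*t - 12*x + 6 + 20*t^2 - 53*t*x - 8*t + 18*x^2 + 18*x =20*t^2 + t*(-53*x - 15) + 18*x^2 + 6*x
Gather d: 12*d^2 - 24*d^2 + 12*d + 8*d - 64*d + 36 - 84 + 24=-12*d^2 - 44*d - 24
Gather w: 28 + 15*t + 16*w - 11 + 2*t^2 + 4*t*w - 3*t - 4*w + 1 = 2*t^2 + 12*t + w*(4*t + 12) + 18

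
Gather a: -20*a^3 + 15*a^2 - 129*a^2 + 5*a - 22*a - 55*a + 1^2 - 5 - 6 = -20*a^3 - 114*a^2 - 72*a - 10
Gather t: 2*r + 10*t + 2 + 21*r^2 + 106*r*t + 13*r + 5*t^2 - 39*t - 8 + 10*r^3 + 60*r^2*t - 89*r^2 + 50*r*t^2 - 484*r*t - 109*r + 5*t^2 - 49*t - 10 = 10*r^3 - 68*r^2 - 94*r + t^2*(50*r + 10) + t*(60*r^2 - 378*r - 78) - 16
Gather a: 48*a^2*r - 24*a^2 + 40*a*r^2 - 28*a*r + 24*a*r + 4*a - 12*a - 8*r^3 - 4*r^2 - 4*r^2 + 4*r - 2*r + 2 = a^2*(48*r - 24) + a*(40*r^2 - 4*r - 8) - 8*r^3 - 8*r^2 + 2*r + 2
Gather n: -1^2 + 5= 4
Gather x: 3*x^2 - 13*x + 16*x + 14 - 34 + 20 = 3*x^2 + 3*x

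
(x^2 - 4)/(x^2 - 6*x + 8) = (x + 2)/(x - 4)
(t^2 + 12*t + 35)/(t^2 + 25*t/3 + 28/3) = 3*(t + 5)/(3*t + 4)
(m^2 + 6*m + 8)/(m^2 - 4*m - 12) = (m + 4)/(m - 6)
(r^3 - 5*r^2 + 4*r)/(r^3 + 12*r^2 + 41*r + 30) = r*(r^2 - 5*r + 4)/(r^3 + 12*r^2 + 41*r + 30)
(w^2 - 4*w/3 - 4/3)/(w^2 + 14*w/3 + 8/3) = (w - 2)/(w + 4)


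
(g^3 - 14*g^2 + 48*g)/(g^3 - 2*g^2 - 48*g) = (g - 6)/(g + 6)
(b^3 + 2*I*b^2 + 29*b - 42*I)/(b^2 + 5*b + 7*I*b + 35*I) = (b^2 - 5*I*b - 6)/(b + 5)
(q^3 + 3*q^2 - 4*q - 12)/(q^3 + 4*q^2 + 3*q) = (q^2 - 4)/(q*(q + 1))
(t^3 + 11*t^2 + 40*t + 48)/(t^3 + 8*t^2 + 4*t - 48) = (t^2 + 7*t + 12)/(t^2 + 4*t - 12)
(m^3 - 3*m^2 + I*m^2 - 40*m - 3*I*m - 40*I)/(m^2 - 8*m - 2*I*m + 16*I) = (m^2 + m*(5 + I) + 5*I)/(m - 2*I)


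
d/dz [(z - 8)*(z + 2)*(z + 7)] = 3*z^2 + 2*z - 58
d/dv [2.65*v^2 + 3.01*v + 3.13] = 5.3*v + 3.01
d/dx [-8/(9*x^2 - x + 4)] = 8*(18*x - 1)/(9*x^2 - x + 4)^2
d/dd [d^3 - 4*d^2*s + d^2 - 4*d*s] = 3*d^2 - 8*d*s + 2*d - 4*s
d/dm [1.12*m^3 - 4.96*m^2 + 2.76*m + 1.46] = 3.36*m^2 - 9.92*m + 2.76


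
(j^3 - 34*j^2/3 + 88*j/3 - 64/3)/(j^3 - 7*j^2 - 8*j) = (3*j^2 - 10*j + 8)/(3*j*(j + 1))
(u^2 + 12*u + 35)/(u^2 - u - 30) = (u + 7)/(u - 6)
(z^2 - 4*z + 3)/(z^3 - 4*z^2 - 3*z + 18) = (z - 1)/(z^2 - z - 6)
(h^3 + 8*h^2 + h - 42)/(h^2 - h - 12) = (h^2 + 5*h - 14)/(h - 4)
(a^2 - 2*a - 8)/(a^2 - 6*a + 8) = (a + 2)/(a - 2)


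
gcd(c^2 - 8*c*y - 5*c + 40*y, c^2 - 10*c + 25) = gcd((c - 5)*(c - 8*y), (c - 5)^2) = c - 5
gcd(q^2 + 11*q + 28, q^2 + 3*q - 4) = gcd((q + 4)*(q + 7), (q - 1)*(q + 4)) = q + 4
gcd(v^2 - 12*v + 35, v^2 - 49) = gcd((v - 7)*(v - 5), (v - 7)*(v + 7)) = v - 7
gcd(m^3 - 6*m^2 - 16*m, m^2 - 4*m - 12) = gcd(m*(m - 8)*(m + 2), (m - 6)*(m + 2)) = m + 2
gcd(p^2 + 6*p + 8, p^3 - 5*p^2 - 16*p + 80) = p + 4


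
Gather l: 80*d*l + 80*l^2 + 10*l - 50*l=80*l^2 + l*(80*d - 40)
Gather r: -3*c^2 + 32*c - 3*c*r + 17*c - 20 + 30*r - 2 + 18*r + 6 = -3*c^2 + 49*c + r*(48 - 3*c) - 16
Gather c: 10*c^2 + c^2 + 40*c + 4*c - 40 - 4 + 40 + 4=11*c^2 + 44*c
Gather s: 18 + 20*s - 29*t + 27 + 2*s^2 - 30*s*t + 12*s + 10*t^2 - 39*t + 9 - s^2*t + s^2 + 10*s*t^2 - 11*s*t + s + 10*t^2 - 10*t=s^2*(3 - t) + s*(10*t^2 - 41*t + 33) + 20*t^2 - 78*t + 54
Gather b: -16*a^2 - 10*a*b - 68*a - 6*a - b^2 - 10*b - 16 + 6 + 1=-16*a^2 - 74*a - b^2 + b*(-10*a - 10) - 9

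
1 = 1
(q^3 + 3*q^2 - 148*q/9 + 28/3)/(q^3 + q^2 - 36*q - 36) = (q^2 - 3*q + 14/9)/(q^2 - 5*q - 6)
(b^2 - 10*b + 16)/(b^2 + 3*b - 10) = (b - 8)/(b + 5)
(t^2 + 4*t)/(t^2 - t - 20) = t/(t - 5)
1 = 1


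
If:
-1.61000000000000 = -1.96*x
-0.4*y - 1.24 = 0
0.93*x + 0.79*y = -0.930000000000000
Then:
No Solution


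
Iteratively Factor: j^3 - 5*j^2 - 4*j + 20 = (j - 2)*(j^2 - 3*j - 10) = (j - 2)*(j + 2)*(j - 5)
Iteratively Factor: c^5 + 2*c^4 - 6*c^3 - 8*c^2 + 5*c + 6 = (c + 3)*(c^4 - c^3 - 3*c^2 + c + 2) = (c + 1)*(c + 3)*(c^3 - 2*c^2 - c + 2) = (c + 1)^2*(c + 3)*(c^2 - 3*c + 2) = (c - 1)*(c + 1)^2*(c + 3)*(c - 2)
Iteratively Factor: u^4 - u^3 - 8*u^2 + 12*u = (u + 3)*(u^3 - 4*u^2 + 4*u) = (u - 2)*(u + 3)*(u^2 - 2*u) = u*(u - 2)*(u + 3)*(u - 2)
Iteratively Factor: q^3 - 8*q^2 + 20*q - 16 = (q - 4)*(q^2 - 4*q + 4) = (q - 4)*(q - 2)*(q - 2)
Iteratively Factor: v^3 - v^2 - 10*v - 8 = (v - 4)*(v^2 + 3*v + 2) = (v - 4)*(v + 2)*(v + 1)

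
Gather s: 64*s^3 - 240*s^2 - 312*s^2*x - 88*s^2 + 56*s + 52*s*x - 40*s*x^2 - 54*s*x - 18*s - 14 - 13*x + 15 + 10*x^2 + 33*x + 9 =64*s^3 + s^2*(-312*x - 328) + s*(-40*x^2 - 2*x + 38) + 10*x^2 + 20*x + 10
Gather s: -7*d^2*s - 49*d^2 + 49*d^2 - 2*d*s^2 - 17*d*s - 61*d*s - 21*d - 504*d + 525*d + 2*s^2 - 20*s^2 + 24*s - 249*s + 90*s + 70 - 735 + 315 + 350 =s^2*(-2*d - 18) + s*(-7*d^2 - 78*d - 135)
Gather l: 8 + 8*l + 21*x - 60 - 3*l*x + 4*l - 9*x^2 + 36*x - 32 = l*(12 - 3*x) - 9*x^2 + 57*x - 84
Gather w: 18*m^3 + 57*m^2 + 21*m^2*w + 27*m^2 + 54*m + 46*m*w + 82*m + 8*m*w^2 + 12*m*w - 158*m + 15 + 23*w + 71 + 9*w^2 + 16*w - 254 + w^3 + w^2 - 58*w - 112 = 18*m^3 + 84*m^2 - 22*m + w^3 + w^2*(8*m + 10) + w*(21*m^2 + 58*m - 19) - 280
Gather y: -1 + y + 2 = y + 1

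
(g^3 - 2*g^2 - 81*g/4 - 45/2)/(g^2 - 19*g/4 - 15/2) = (4*g^2 + 16*g + 15)/(4*g + 5)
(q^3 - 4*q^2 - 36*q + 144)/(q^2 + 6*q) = q - 10 + 24/q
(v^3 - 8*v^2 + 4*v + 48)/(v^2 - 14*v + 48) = (v^2 - 2*v - 8)/(v - 8)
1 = 1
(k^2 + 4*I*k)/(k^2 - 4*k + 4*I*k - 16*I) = k/(k - 4)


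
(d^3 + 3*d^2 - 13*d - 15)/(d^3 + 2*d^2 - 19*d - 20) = (d - 3)/(d - 4)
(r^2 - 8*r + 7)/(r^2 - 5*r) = (r^2 - 8*r + 7)/(r*(r - 5))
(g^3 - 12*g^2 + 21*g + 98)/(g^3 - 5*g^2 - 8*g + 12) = (g^2 - 14*g + 49)/(g^2 - 7*g + 6)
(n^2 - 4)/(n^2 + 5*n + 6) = (n - 2)/(n + 3)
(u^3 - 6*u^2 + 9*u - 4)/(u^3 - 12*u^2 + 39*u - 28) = (u - 1)/(u - 7)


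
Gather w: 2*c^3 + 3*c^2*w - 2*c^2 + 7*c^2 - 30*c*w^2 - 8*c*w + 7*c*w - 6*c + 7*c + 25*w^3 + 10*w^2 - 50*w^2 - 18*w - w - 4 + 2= 2*c^3 + 5*c^2 + c + 25*w^3 + w^2*(-30*c - 40) + w*(3*c^2 - c - 19) - 2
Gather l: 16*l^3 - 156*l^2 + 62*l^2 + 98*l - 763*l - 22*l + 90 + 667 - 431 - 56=16*l^3 - 94*l^2 - 687*l + 270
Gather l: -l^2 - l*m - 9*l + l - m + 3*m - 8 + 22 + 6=-l^2 + l*(-m - 8) + 2*m + 20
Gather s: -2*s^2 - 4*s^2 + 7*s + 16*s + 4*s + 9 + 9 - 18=-6*s^2 + 27*s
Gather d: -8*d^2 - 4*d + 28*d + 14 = -8*d^2 + 24*d + 14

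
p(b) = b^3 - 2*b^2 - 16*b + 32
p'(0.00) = -16.00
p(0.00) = 32.00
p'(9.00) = 191.00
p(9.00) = 455.00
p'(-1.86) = 1.82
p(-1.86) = 48.41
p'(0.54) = -17.29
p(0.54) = 22.93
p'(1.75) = -13.81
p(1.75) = 3.23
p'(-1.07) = -8.29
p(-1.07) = 45.61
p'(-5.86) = 110.46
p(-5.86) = -144.15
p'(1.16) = -16.60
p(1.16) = 12.31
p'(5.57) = 54.79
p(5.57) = 53.64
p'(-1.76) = 0.33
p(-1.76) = 48.51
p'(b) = 3*b^2 - 4*b - 16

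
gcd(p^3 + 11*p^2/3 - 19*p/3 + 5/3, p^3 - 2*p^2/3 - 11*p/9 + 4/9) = p - 1/3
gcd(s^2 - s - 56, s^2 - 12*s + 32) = s - 8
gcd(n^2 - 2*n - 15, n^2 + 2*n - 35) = n - 5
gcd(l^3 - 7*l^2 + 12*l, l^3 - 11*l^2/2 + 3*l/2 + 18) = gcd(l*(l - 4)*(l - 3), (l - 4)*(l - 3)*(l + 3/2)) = l^2 - 7*l + 12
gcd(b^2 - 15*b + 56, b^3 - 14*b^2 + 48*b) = b - 8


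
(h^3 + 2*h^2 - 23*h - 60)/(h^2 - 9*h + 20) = (h^2 + 7*h + 12)/(h - 4)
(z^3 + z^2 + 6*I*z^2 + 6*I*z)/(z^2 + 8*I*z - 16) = z*(z^2 + z + 6*I*z + 6*I)/(z^2 + 8*I*z - 16)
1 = 1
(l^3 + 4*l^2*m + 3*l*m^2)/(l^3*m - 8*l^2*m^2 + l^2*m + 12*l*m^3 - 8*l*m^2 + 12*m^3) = l*(l^2 + 4*l*m + 3*m^2)/(m*(l^3 - 8*l^2*m + l^2 + 12*l*m^2 - 8*l*m + 12*m^2))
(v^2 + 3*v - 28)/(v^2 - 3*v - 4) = (v + 7)/(v + 1)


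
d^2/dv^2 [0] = 0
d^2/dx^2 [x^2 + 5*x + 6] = 2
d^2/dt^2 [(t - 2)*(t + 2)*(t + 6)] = 6*t + 12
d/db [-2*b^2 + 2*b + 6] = 2 - 4*b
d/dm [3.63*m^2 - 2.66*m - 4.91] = 7.26*m - 2.66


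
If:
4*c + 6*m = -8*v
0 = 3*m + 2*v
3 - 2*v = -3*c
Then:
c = -3/5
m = -2/5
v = 3/5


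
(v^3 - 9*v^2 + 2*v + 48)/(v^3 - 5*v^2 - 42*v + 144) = (v + 2)/(v + 6)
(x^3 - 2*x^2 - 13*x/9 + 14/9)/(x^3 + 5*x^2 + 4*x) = (x^2 - 3*x + 14/9)/(x*(x + 4))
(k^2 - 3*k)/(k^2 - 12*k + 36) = k*(k - 3)/(k^2 - 12*k + 36)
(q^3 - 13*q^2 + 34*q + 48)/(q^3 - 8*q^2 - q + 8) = (q - 6)/(q - 1)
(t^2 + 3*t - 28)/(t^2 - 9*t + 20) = (t + 7)/(t - 5)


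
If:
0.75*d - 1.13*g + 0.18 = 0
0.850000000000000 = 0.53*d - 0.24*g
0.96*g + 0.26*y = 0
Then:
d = 2.40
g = 1.75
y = -6.46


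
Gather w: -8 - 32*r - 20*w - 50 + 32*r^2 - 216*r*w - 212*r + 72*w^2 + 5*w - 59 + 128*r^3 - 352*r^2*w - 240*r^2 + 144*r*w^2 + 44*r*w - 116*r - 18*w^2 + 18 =128*r^3 - 208*r^2 - 360*r + w^2*(144*r + 54) + w*(-352*r^2 - 172*r - 15) - 99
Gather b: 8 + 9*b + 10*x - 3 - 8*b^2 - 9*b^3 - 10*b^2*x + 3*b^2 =-9*b^3 + b^2*(-10*x - 5) + 9*b + 10*x + 5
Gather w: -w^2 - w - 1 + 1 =-w^2 - w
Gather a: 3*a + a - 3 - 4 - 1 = 4*a - 8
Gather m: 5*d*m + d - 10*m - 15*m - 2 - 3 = d + m*(5*d - 25) - 5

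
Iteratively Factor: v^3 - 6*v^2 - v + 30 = (v - 5)*(v^2 - v - 6) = (v - 5)*(v + 2)*(v - 3)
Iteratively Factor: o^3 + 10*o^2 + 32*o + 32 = (o + 4)*(o^2 + 6*o + 8) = (o + 2)*(o + 4)*(o + 4)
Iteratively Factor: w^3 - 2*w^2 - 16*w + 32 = (w - 4)*(w^2 + 2*w - 8) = (w - 4)*(w - 2)*(w + 4)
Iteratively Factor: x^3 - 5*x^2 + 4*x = (x - 1)*(x^2 - 4*x) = (x - 4)*(x - 1)*(x)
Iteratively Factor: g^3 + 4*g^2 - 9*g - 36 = (g + 4)*(g^2 - 9) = (g + 3)*(g + 4)*(g - 3)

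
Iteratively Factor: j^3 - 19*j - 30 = (j + 2)*(j^2 - 2*j - 15) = (j + 2)*(j + 3)*(j - 5)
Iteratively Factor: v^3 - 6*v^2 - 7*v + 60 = (v + 3)*(v^2 - 9*v + 20) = (v - 4)*(v + 3)*(v - 5)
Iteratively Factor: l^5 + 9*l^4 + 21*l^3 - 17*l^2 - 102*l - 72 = (l + 3)*(l^4 + 6*l^3 + 3*l^2 - 26*l - 24) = (l - 2)*(l + 3)*(l^3 + 8*l^2 + 19*l + 12) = (l - 2)*(l + 3)*(l + 4)*(l^2 + 4*l + 3) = (l - 2)*(l + 1)*(l + 3)*(l + 4)*(l + 3)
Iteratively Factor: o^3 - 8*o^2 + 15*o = (o)*(o^2 - 8*o + 15) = o*(o - 5)*(o - 3)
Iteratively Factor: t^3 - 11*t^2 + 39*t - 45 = (t - 3)*(t^2 - 8*t + 15) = (t - 3)^2*(t - 5)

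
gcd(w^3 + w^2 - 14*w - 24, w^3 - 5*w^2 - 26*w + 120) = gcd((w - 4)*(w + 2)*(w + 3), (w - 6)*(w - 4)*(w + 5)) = w - 4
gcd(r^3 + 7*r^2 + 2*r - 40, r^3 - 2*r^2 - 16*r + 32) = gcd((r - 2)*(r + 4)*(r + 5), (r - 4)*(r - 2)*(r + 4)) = r^2 + 2*r - 8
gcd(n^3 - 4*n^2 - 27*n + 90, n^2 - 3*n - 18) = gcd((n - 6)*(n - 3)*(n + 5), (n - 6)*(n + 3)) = n - 6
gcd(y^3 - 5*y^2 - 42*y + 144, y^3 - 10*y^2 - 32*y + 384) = y^2 - 2*y - 48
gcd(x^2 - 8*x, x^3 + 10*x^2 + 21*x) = x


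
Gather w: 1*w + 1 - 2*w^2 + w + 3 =-2*w^2 + 2*w + 4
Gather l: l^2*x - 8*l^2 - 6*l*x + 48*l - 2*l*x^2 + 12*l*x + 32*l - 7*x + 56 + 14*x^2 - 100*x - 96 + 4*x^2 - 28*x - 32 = l^2*(x - 8) + l*(-2*x^2 + 6*x + 80) + 18*x^2 - 135*x - 72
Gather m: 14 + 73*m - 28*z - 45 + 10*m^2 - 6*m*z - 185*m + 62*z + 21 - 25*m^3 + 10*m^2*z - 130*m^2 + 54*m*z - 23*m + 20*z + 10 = -25*m^3 + m^2*(10*z - 120) + m*(48*z - 135) + 54*z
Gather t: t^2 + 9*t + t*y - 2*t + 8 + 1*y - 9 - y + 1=t^2 + t*(y + 7)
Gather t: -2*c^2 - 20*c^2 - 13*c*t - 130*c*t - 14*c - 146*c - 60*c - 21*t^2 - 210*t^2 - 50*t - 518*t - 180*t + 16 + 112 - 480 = -22*c^2 - 220*c - 231*t^2 + t*(-143*c - 748) - 352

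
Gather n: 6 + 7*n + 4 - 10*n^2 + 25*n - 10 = -10*n^2 + 32*n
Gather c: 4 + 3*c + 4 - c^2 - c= -c^2 + 2*c + 8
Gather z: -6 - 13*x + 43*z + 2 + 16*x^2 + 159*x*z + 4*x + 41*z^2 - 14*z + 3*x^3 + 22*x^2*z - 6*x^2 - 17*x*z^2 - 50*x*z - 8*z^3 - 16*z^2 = 3*x^3 + 10*x^2 - 9*x - 8*z^3 + z^2*(25 - 17*x) + z*(22*x^2 + 109*x + 29) - 4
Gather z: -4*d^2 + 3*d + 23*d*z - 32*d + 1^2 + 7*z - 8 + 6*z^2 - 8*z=-4*d^2 - 29*d + 6*z^2 + z*(23*d - 1) - 7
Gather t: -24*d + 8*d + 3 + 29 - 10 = 22 - 16*d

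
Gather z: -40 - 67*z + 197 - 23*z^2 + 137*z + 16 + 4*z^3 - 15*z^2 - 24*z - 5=4*z^3 - 38*z^2 + 46*z + 168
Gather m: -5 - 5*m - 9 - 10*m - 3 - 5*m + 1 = -20*m - 16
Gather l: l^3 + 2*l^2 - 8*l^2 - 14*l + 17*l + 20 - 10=l^3 - 6*l^2 + 3*l + 10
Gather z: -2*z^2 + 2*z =-2*z^2 + 2*z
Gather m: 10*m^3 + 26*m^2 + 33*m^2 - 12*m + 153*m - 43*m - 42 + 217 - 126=10*m^3 + 59*m^2 + 98*m + 49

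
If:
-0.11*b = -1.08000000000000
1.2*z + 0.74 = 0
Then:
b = 9.82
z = -0.62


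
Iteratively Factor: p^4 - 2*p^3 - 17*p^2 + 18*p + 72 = (p + 2)*(p^3 - 4*p^2 - 9*p + 36) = (p - 4)*(p + 2)*(p^2 - 9) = (p - 4)*(p - 3)*(p + 2)*(p + 3)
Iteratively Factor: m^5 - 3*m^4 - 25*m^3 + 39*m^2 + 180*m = (m - 4)*(m^4 + m^3 - 21*m^2 - 45*m) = (m - 5)*(m - 4)*(m^3 + 6*m^2 + 9*m) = (m - 5)*(m - 4)*(m + 3)*(m^2 + 3*m) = (m - 5)*(m - 4)*(m + 3)^2*(m)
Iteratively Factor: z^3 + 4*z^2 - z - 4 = (z + 4)*(z^2 - 1) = (z + 1)*(z + 4)*(z - 1)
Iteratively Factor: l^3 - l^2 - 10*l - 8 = (l + 2)*(l^2 - 3*l - 4) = (l - 4)*(l + 2)*(l + 1)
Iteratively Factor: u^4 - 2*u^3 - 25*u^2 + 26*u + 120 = (u + 2)*(u^3 - 4*u^2 - 17*u + 60) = (u - 5)*(u + 2)*(u^2 + u - 12) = (u - 5)*(u - 3)*(u + 2)*(u + 4)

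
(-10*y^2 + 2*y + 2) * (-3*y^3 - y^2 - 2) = 30*y^5 + 4*y^4 - 8*y^3 + 18*y^2 - 4*y - 4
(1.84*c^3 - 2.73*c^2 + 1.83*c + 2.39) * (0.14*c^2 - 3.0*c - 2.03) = 0.2576*c^5 - 5.9022*c^4 + 4.711*c^3 + 0.386499999999999*c^2 - 10.8849*c - 4.8517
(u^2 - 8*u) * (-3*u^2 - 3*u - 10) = -3*u^4 + 21*u^3 + 14*u^2 + 80*u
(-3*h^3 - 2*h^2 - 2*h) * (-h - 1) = 3*h^4 + 5*h^3 + 4*h^2 + 2*h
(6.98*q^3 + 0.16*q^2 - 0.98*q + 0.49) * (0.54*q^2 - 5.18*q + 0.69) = 3.7692*q^5 - 36.07*q^4 + 3.4582*q^3 + 5.4514*q^2 - 3.2144*q + 0.3381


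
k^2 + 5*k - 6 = (k - 1)*(k + 6)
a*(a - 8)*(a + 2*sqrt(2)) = a^3 - 8*a^2 + 2*sqrt(2)*a^2 - 16*sqrt(2)*a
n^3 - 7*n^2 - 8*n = n*(n - 8)*(n + 1)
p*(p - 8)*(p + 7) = p^3 - p^2 - 56*p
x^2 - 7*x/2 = x*(x - 7/2)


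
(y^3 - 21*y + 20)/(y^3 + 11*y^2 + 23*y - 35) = (y - 4)/(y + 7)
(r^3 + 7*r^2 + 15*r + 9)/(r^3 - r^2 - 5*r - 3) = (r^2 + 6*r + 9)/(r^2 - 2*r - 3)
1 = 1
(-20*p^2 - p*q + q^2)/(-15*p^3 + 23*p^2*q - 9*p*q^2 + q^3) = (4*p + q)/(3*p^2 - 4*p*q + q^2)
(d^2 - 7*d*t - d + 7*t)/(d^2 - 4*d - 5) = (-d^2 + 7*d*t + d - 7*t)/(-d^2 + 4*d + 5)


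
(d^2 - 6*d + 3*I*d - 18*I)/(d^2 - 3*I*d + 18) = (d - 6)/(d - 6*I)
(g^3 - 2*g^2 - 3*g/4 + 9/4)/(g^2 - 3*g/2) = g - 1/2 - 3/(2*g)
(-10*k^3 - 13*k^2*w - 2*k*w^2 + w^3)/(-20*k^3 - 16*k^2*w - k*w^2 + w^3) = (k + w)/(2*k + w)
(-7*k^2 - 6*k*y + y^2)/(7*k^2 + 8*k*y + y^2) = (-7*k + y)/(7*k + y)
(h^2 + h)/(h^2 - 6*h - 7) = h/(h - 7)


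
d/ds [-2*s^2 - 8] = -4*s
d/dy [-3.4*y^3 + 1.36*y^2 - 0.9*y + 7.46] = -10.2*y^2 + 2.72*y - 0.9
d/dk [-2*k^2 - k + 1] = -4*k - 1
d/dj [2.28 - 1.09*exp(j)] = -1.09*exp(j)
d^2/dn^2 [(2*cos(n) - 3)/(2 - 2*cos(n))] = (sin(n)^2 - cos(n) + 1)/(2*(cos(n) - 1)^3)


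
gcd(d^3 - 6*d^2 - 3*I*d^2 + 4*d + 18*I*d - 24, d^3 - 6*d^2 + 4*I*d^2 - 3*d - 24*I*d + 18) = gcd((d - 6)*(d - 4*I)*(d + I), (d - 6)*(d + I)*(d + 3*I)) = d^2 + d*(-6 + I) - 6*I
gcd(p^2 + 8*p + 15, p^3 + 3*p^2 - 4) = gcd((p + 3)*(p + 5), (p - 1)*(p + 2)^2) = 1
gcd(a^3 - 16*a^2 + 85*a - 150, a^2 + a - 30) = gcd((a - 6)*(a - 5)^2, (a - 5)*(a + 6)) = a - 5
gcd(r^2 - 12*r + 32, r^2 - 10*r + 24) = r - 4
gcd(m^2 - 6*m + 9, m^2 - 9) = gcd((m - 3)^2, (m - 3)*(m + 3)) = m - 3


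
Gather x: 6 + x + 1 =x + 7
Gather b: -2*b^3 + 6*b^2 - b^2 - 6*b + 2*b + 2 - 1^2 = -2*b^3 + 5*b^2 - 4*b + 1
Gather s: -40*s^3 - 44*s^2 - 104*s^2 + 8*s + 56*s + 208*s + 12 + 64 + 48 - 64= -40*s^3 - 148*s^2 + 272*s + 60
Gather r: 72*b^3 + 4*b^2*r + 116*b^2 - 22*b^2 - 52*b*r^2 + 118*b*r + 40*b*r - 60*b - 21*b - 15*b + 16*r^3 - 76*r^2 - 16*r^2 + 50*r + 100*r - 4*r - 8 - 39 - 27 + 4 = 72*b^3 + 94*b^2 - 96*b + 16*r^3 + r^2*(-52*b - 92) + r*(4*b^2 + 158*b + 146) - 70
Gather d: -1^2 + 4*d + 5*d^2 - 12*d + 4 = 5*d^2 - 8*d + 3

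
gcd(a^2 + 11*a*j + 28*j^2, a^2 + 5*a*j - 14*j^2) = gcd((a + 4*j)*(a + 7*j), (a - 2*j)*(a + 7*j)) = a + 7*j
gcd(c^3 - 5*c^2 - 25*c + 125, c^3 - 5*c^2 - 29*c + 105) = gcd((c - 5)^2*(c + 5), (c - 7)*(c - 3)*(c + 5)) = c + 5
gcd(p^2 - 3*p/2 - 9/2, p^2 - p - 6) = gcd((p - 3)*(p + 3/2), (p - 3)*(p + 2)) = p - 3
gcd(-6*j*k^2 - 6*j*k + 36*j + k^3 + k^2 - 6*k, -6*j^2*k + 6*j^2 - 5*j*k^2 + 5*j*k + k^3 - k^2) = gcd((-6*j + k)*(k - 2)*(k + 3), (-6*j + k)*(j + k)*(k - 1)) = 6*j - k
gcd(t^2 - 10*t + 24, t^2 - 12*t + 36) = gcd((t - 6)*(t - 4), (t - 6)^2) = t - 6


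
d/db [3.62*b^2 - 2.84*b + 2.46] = 7.24*b - 2.84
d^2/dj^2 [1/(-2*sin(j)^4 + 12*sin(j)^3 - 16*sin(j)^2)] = (8*sin(j)^2 - 69*sin(j) + 200 - 174/sin(j) - 160/sin(j)^2 + 384/sin(j)^3 - 192/sin(j)^4)/((sin(j) - 4)^3*(sin(j) - 2)^3)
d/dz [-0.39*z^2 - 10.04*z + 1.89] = -0.78*z - 10.04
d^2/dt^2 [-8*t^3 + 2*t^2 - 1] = 4 - 48*t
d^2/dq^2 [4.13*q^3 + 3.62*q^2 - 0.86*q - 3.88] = 24.78*q + 7.24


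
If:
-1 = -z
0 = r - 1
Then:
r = 1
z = 1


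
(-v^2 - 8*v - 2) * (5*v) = -5*v^3 - 40*v^2 - 10*v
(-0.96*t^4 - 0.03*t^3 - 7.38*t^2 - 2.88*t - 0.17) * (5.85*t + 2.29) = -5.616*t^5 - 2.3739*t^4 - 43.2417*t^3 - 33.7482*t^2 - 7.5897*t - 0.3893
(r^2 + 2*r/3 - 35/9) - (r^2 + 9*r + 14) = -25*r/3 - 161/9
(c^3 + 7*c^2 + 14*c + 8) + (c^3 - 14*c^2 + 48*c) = 2*c^3 - 7*c^2 + 62*c + 8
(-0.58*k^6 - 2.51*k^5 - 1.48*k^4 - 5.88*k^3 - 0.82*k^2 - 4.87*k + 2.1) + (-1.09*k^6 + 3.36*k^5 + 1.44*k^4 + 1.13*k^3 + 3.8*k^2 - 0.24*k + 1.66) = -1.67*k^6 + 0.85*k^5 - 0.04*k^4 - 4.75*k^3 + 2.98*k^2 - 5.11*k + 3.76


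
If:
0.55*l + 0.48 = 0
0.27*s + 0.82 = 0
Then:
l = -0.87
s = -3.04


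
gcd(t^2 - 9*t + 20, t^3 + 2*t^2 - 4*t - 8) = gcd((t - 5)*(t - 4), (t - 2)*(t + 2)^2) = 1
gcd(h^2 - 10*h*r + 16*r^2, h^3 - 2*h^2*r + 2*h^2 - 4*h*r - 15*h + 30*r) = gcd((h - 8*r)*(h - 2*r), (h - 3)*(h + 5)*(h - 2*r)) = -h + 2*r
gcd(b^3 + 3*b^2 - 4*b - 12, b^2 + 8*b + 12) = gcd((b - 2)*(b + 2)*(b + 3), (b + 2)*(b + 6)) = b + 2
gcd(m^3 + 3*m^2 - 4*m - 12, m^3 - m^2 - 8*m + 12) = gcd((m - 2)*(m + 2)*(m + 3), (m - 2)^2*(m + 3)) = m^2 + m - 6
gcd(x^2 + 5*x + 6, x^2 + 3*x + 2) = x + 2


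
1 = 1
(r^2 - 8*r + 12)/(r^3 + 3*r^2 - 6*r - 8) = (r - 6)/(r^2 + 5*r + 4)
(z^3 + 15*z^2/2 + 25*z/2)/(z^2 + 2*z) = (2*z^2 + 15*z + 25)/(2*(z + 2))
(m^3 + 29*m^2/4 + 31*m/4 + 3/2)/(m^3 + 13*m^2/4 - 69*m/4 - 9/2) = (m + 1)/(m - 3)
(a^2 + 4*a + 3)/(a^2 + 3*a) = (a + 1)/a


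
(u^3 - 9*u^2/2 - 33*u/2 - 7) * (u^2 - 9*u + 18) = u^5 - 27*u^4/2 + 42*u^3 + 121*u^2/2 - 234*u - 126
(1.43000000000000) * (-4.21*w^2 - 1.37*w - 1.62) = -6.0203*w^2 - 1.9591*w - 2.3166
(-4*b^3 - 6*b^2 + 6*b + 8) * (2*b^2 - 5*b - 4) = -8*b^5 + 8*b^4 + 58*b^3 + 10*b^2 - 64*b - 32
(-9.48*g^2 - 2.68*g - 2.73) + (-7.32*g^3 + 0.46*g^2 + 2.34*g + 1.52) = -7.32*g^3 - 9.02*g^2 - 0.34*g - 1.21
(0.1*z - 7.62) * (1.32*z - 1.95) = 0.132*z^2 - 10.2534*z + 14.859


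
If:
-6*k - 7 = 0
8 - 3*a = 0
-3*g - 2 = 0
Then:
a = 8/3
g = -2/3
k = -7/6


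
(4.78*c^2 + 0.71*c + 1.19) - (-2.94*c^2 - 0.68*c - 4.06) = 7.72*c^2 + 1.39*c + 5.25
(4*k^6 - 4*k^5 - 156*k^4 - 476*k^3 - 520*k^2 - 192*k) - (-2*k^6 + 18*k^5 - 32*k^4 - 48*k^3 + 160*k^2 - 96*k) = 6*k^6 - 22*k^5 - 124*k^4 - 428*k^3 - 680*k^2 - 96*k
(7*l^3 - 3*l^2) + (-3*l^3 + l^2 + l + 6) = 4*l^3 - 2*l^2 + l + 6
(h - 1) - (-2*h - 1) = 3*h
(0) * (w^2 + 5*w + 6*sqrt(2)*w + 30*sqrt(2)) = 0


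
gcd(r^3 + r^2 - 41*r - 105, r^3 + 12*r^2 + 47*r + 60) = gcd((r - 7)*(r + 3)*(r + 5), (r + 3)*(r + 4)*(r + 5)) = r^2 + 8*r + 15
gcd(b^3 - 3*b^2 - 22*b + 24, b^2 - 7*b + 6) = b^2 - 7*b + 6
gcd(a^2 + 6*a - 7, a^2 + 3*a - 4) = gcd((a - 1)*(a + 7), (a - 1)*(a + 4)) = a - 1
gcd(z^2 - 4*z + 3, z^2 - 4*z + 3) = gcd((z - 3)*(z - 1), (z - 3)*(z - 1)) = z^2 - 4*z + 3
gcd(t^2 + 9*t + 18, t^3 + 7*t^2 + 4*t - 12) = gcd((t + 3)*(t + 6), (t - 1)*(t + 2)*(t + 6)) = t + 6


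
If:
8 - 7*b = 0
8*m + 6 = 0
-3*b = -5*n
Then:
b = 8/7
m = -3/4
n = 24/35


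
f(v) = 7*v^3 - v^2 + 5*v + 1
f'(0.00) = 5.00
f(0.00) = 1.00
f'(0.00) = 5.00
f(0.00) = 1.00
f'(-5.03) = 546.38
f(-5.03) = -940.30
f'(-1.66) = 66.19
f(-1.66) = -42.08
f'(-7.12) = 1083.82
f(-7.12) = -2611.90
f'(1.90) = 77.01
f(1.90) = 54.90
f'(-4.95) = 529.45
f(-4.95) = -897.26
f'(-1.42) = 50.18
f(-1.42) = -28.16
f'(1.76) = 66.53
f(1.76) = 44.86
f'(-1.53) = 57.22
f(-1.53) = -34.06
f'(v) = 21*v^2 - 2*v + 5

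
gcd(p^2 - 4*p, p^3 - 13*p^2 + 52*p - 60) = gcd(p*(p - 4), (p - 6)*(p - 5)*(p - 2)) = 1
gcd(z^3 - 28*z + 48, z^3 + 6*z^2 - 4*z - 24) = z^2 + 4*z - 12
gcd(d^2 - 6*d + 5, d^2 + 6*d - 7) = d - 1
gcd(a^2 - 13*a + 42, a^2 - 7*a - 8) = 1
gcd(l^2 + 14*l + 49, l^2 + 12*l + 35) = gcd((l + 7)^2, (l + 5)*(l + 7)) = l + 7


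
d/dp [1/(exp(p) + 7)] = -exp(p)/(exp(p) + 7)^2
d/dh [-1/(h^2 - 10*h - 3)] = 2*(h - 5)/(-h^2 + 10*h + 3)^2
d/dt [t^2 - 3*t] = 2*t - 3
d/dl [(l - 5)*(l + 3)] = 2*l - 2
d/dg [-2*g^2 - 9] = -4*g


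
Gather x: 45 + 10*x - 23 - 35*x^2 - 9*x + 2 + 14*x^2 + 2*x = -21*x^2 + 3*x + 24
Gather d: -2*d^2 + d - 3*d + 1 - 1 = -2*d^2 - 2*d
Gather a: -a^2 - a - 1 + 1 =-a^2 - a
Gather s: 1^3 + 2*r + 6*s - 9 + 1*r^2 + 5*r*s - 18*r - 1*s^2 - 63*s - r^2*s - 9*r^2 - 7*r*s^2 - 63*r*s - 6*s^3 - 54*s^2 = -8*r^2 - 16*r - 6*s^3 + s^2*(-7*r - 55) + s*(-r^2 - 58*r - 57) - 8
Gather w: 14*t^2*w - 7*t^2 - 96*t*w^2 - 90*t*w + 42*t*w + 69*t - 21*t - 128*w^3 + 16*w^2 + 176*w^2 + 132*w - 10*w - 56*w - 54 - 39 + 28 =-7*t^2 + 48*t - 128*w^3 + w^2*(192 - 96*t) + w*(14*t^2 - 48*t + 66) - 65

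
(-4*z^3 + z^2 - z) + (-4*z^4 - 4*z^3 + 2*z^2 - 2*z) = -4*z^4 - 8*z^3 + 3*z^2 - 3*z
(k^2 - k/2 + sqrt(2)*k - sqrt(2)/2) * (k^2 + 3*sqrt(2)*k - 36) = k^4 - k^3/2 + 4*sqrt(2)*k^3 - 30*k^2 - 2*sqrt(2)*k^2 - 36*sqrt(2)*k + 15*k + 18*sqrt(2)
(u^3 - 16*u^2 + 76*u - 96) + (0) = u^3 - 16*u^2 + 76*u - 96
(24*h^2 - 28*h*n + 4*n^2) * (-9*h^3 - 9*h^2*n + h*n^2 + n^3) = -216*h^5 + 36*h^4*n + 240*h^3*n^2 - 40*h^2*n^3 - 24*h*n^4 + 4*n^5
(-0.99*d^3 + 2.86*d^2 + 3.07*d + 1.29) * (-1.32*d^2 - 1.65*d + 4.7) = 1.3068*d^5 - 2.1417*d^4 - 13.4244*d^3 + 6.6737*d^2 + 12.3005*d + 6.063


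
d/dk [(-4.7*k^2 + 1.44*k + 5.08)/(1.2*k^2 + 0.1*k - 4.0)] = (-2.198*k^2 + 25.408*k - 6.268)/(1.44*k^4 + 0.24*k^3 - 9.59*k^2 - 0.8*k + 16.0)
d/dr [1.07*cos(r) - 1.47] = -1.07*sin(r)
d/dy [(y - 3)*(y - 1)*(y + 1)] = 3*y^2 - 6*y - 1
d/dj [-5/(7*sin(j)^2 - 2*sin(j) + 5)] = 10*(7*sin(j) - 1)*cos(j)/(7*sin(j)^2 - 2*sin(j) + 5)^2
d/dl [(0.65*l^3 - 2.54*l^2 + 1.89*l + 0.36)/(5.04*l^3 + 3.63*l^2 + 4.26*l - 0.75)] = (15.1611*l^4 - 13.5132*l^3 - 24.5868*l^2 + 1.1964*l - 2.9511)/(25.4016*l^6 + 36.5904*l^5 + 56.1177*l^4 + 23.3676*l^3 + 12.7026*l^2 - 6.39*l + 0.5625)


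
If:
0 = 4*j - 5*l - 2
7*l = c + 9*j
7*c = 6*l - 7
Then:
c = -227/143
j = -51/143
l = -98/143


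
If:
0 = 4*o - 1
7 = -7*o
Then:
No Solution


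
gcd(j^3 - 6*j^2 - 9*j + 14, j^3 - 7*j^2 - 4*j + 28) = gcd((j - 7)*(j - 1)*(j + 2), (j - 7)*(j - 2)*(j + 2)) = j^2 - 5*j - 14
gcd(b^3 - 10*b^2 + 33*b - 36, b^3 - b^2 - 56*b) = 1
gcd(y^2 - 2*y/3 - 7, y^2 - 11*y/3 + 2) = y - 3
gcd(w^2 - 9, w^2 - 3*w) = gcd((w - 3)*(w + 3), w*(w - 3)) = w - 3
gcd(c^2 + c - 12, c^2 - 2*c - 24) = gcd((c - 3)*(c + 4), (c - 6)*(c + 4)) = c + 4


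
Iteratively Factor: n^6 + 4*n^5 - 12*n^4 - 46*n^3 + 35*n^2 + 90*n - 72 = (n - 3)*(n^5 + 7*n^4 + 9*n^3 - 19*n^2 - 22*n + 24) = (n - 3)*(n + 2)*(n^4 + 5*n^3 - n^2 - 17*n + 12) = (n - 3)*(n - 1)*(n + 2)*(n^3 + 6*n^2 + 5*n - 12) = (n - 3)*(n - 1)*(n + 2)*(n + 3)*(n^2 + 3*n - 4) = (n - 3)*(n - 1)*(n + 2)*(n + 3)*(n + 4)*(n - 1)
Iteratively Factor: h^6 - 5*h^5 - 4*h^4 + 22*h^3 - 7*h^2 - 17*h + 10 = (h - 1)*(h^5 - 4*h^4 - 8*h^3 + 14*h^2 + 7*h - 10) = (h - 1)^2*(h^4 - 3*h^3 - 11*h^2 + 3*h + 10) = (h - 5)*(h - 1)^2*(h^3 + 2*h^2 - h - 2) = (h - 5)*(h - 1)^2*(h + 1)*(h^2 + h - 2) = (h - 5)*(h - 1)^3*(h + 1)*(h + 2)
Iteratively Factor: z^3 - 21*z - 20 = (z + 1)*(z^2 - z - 20) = (z + 1)*(z + 4)*(z - 5)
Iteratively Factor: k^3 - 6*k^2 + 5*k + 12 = (k + 1)*(k^2 - 7*k + 12) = (k - 3)*(k + 1)*(k - 4)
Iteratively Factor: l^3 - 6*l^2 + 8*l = (l - 4)*(l^2 - 2*l) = (l - 4)*(l - 2)*(l)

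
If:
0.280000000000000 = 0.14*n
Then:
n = 2.00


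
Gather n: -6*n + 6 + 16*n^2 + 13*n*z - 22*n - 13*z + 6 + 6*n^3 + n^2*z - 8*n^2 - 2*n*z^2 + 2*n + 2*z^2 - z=6*n^3 + n^2*(z + 8) + n*(-2*z^2 + 13*z - 26) + 2*z^2 - 14*z + 12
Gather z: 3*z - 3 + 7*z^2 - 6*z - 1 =7*z^2 - 3*z - 4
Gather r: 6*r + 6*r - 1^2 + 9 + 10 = 12*r + 18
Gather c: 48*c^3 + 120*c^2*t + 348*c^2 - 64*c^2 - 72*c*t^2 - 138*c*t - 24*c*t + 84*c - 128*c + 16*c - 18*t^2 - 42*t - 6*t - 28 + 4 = 48*c^3 + c^2*(120*t + 284) + c*(-72*t^2 - 162*t - 28) - 18*t^2 - 48*t - 24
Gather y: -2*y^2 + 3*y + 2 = -2*y^2 + 3*y + 2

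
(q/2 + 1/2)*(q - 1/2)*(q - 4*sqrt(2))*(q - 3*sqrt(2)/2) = q^4/2 - 11*sqrt(2)*q^3/4 + q^3/4 - 11*sqrt(2)*q^2/8 + 23*q^2/4 + 11*sqrt(2)*q/8 + 3*q - 3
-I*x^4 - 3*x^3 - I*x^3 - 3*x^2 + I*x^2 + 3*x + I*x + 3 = (x + 1)^2*(x - 3*I)*(-I*x + I)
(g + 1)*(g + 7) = g^2 + 8*g + 7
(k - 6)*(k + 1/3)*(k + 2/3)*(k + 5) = k^4 - 277*k^2/9 - 272*k/9 - 20/3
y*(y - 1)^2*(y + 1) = y^4 - y^3 - y^2 + y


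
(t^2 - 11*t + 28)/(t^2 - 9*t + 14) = (t - 4)/(t - 2)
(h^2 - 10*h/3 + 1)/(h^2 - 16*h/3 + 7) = (3*h - 1)/(3*h - 7)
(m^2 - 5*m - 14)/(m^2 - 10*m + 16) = (m^2 - 5*m - 14)/(m^2 - 10*m + 16)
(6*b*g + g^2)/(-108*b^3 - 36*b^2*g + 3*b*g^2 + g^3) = -g/(18*b^2 + 3*b*g - g^2)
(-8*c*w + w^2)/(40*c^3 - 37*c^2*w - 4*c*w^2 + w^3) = w/(-5*c^2 + 4*c*w + w^2)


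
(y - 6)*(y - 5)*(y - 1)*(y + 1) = y^4 - 11*y^3 + 29*y^2 + 11*y - 30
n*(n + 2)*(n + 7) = n^3 + 9*n^2 + 14*n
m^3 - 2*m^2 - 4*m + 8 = (m - 2)^2*(m + 2)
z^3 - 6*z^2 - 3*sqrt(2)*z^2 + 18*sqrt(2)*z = z*(z - 6)*(z - 3*sqrt(2))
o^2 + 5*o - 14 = (o - 2)*(o + 7)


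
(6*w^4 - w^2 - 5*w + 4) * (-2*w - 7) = -12*w^5 - 42*w^4 + 2*w^3 + 17*w^2 + 27*w - 28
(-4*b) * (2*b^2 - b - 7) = -8*b^3 + 4*b^2 + 28*b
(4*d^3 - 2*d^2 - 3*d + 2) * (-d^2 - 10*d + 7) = -4*d^5 - 38*d^4 + 51*d^3 + 14*d^2 - 41*d + 14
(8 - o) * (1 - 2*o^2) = 2*o^3 - 16*o^2 - o + 8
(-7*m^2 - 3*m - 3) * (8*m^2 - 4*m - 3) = -56*m^4 + 4*m^3 + 9*m^2 + 21*m + 9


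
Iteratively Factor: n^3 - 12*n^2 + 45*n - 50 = (n - 2)*(n^2 - 10*n + 25) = (n - 5)*(n - 2)*(n - 5)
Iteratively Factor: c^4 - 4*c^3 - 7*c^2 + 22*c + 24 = (c + 1)*(c^3 - 5*c^2 - 2*c + 24) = (c + 1)*(c + 2)*(c^2 - 7*c + 12) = (c - 4)*(c + 1)*(c + 2)*(c - 3)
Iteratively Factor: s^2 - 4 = (s - 2)*(s + 2)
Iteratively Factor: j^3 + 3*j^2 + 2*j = (j + 1)*(j^2 + 2*j) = (j + 1)*(j + 2)*(j)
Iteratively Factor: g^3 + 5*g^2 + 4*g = (g + 4)*(g^2 + g) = g*(g + 4)*(g + 1)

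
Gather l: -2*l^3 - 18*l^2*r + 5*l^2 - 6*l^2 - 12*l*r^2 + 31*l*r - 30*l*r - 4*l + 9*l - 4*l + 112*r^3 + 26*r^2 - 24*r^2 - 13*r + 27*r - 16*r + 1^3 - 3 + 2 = -2*l^3 + l^2*(-18*r - 1) + l*(-12*r^2 + r + 1) + 112*r^3 + 2*r^2 - 2*r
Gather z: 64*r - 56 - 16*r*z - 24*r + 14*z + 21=40*r + z*(14 - 16*r) - 35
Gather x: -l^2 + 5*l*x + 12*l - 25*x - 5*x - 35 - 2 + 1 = -l^2 + 12*l + x*(5*l - 30) - 36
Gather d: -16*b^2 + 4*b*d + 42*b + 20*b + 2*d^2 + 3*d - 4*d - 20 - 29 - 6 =-16*b^2 + 62*b + 2*d^2 + d*(4*b - 1) - 55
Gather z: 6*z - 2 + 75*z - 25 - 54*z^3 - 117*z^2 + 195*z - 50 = -54*z^3 - 117*z^2 + 276*z - 77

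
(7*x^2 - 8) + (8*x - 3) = 7*x^2 + 8*x - 11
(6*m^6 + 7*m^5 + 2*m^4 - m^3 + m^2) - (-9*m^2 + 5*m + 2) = 6*m^6 + 7*m^5 + 2*m^4 - m^3 + 10*m^2 - 5*m - 2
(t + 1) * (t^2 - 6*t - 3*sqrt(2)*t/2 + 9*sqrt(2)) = t^3 - 5*t^2 - 3*sqrt(2)*t^2/2 - 6*t + 15*sqrt(2)*t/2 + 9*sqrt(2)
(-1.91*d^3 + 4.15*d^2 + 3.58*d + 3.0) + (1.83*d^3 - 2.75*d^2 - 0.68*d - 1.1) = -0.0799999999999998*d^3 + 1.4*d^2 + 2.9*d + 1.9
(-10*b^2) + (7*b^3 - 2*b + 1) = 7*b^3 - 10*b^2 - 2*b + 1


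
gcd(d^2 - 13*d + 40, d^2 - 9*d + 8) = d - 8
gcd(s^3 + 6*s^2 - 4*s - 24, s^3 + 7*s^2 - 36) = s^2 + 4*s - 12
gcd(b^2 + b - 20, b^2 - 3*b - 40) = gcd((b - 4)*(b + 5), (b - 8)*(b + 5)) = b + 5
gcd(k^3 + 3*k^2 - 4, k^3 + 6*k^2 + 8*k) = k + 2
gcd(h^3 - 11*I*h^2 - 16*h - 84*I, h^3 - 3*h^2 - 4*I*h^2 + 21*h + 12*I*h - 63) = h - 7*I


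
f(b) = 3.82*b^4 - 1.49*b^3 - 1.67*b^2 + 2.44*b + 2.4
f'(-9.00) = -11468.69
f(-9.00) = 25994.40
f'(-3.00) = -440.33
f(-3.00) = 329.70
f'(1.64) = 52.34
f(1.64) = 22.97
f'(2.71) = 264.67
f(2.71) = 173.13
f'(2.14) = 124.57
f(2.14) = 65.49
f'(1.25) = 21.12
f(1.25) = 9.26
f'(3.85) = 795.30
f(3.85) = 741.29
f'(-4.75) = -1720.14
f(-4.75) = 2057.45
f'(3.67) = 685.28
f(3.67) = 608.20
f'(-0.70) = -2.65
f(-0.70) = 1.30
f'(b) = 15.28*b^3 - 4.47*b^2 - 3.34*b + 2.44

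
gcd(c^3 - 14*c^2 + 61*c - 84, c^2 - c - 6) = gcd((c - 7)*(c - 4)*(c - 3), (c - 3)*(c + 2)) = c - 3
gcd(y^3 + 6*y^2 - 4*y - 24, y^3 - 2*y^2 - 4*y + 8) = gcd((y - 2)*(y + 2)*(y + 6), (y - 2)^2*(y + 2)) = y^2 - 4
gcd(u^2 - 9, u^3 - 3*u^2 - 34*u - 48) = u + 3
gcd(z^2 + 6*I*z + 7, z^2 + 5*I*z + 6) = z - I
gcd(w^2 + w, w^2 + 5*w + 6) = 1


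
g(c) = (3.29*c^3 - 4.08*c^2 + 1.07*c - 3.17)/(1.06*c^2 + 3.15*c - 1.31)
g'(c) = (-2.12*c - 3.15)*(3.29*c^3 - 4.08*c^2 + 1.07*c - 3.17)/(1.06*c^2 + 3.15*c - 1.31)^2 + (9.87*c^2 - 8.16*c + 1.07)/(1.06*c^2 + 3.15*c - 1.31) = (3.4874*c^4 + 20.727*c^3 - 26.9159*c^2 + 17.41*c + 8.5838)/(1.1236*c^4 + 6.678*c^3 + 7.1453*c^2 - 8.253*c + 1.7161)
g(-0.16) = 1.94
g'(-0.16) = 1.57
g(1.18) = -0.56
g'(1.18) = 2.15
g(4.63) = 6.69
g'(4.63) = 2.45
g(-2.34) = 24.39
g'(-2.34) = -41.15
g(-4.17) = -79.55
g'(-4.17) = -61.69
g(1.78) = 0.57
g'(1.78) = 1.81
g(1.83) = 0.66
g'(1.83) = 1.82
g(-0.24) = 1.85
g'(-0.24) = 0.64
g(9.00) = 18.37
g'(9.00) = 2.82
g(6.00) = 10.17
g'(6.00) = 2.62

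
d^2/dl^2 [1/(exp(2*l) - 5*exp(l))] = ((5 - 4*exp(l))*(exp(l) - 5) + 2*(2*exp(l) - 5)^2)*exp(-l)/(exp(l) - 5)^3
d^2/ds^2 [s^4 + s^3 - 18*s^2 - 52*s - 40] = 12*s^2 + 6*s - 36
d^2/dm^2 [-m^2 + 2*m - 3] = -2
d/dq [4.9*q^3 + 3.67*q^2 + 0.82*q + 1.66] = 14.7*q^2 + 7.34*q + 0.82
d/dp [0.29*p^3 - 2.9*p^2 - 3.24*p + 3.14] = 0.87*p^2 - 5.8*p - 3.24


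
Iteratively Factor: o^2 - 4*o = (o - 4)*(o)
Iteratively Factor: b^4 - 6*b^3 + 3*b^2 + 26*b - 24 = (b - 4)*(b^3 - 2*b^2 - 5*b + 6) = (b - 4)*(b + 2)*(b^2 - 4*b + 3) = (b - 4)*(b - 3)*(b + 2)*(b - 1)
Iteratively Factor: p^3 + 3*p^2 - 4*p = (p + 4)*(p^2 - p) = (p - 1)*(p + 4)*(p)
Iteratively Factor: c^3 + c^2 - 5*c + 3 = (c - 1)*(c^2 + 2*c - 3) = (c - 1)*(c + 3)*(c - 1)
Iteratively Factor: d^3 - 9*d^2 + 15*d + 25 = (d - 5)*(d^2 - 4*d - 5) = (d - 5)^2*(d + 1)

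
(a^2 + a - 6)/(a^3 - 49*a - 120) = (a - 2)/(a^2 - 3*a - 40)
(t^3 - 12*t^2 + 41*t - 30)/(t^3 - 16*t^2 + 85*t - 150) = (t - 1)/(t - 5)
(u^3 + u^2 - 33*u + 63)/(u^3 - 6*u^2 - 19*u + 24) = (u^3 + u^2 - 33*u + 63)/(u^3 - 6*u^2 - 19*u + 24)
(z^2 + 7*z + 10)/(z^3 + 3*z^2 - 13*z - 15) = (z + 2)/(z^2 - 2*z - 3)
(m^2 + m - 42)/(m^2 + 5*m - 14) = (m - 6)/(m - 2)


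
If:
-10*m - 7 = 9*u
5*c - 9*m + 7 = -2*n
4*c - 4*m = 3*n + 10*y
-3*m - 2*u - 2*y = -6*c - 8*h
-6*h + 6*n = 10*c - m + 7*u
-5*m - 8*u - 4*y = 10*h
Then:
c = -14343/16384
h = 16527/32768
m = -1513/16384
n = -28295/16384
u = -5531/8192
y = 6713/32768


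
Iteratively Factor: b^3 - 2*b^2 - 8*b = (b - 4)*(b^2 + 2*b) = (b - 4)*(b + 2)*(b)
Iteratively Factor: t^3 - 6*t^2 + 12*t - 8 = (t - 2)*(t^2 - 4*t + 4) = (t - 2)^2*(t - 2)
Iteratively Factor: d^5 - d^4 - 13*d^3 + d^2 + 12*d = (d)*(d^4 - d^3 - 13*d^2 + d + 12) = d*(d - 1)*(d^3 - 13*d - 12) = d*(d - 1)*(d + 3)*(d^2 - 3*d - 4) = d*(d - 1)*(d + 1)*(d + 3)*(d - 4)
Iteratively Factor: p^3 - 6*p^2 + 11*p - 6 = (p - 1)*(p^2 - 5*p + 6) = (p - 2)*(p - 1)*(p - 3)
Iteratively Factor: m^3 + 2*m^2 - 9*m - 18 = (m - 3)*(m^2 + 5*m + 6) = (m - 3)*(m + 2)*(m + 3)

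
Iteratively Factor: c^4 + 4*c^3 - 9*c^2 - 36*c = (c)*(c^3 + 4*c^2 - 9*c - 36) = c*(c + 4)*(c^2 - 9) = c*(c - 3)*(c + 4)*(c + 3)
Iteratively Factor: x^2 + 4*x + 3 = (x + 3)*(x + 1)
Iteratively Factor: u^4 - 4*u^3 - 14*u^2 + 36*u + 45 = (u - 5)*(u^3 + u^2 - 9*u - 9) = (u - 5)*(u + 1)*(u^2 - 9) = (u - 5)*(u - 3)*(u + 1)*(u + 3)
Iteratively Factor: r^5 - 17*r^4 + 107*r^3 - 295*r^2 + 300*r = (r)*(r^4 - 17*r^3 + 107*r^2 - 295*r + 300) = r*(r - 5)*(r^3 - 12*r^2 + 47*r - 60) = r*(r - 5)*(r - 4)*(r^2 - 8*r + 15) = r*(r - 5)^2*(r - 4)*(r - 3)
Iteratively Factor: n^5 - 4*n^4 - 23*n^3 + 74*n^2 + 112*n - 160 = (n + 2)*(n^4 - 6*n^3 - 11*n^2 + 96*n - 80) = (n - 4)*(n + 2)*(n^3 - 2*n^2 - 19*n + 20) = (n - 4)*(n + 2)*(n + 4)*(n^2 - 6*n + 5) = (n - 4)*(n - 1)*(n + 2)*(n + 4)*(n - 5)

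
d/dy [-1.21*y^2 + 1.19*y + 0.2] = 1.19 - 2.42*y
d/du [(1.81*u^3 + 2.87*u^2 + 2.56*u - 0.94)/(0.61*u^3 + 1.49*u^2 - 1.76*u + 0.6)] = (-4.44089209850063e-16*u^5 + 0.946199999999999*u^4 - 9.4944*u^3 - 3.8874*u^2 + 6.2452*u - 0.1184)/(0.3721*u^6 + 1.8178*u^5 + 0.0729000000000002*u^4 - 4.5128*u^3 + 4.8856*u^2 - 2.112*u + 0.36)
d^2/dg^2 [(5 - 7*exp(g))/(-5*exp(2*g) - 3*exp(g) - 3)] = (175*exp(4*g) - 605*exp(3*g) - 855*exp(2*g) + 192*exp(g) + 108)*exp(g)/(125*exp(6*g) + 225*exp(5*g) + 360*exp(4*g) + 297*exp(3*g) + 216*exp(2*g) + 81*exp(g) + 27)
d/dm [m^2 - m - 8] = 2*m - 1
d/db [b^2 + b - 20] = 2*b + 1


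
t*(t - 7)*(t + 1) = t^3 - 6*t^2 - 7*t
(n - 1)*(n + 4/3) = n^2 + n/3 - 4/3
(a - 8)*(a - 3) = a^2 - 11*a + 24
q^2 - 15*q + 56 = (q - 8)*(q - 7)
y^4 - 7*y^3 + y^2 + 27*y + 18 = (y - 6)*(y - 3)*(y + 1)^2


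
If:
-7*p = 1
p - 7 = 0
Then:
No Solution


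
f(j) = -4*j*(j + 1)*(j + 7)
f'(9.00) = -1576.00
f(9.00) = -5760.00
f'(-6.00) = -76.00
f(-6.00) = -120.00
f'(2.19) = -225.71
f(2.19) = -256.81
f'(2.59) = -274.26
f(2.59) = -356.68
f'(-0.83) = 16.85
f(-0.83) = 3.48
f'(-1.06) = 26.36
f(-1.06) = -1.51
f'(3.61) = -415.43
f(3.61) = -706.29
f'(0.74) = -81.93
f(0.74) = -39.86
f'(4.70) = -593.88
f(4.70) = -1253.77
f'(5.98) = -839.84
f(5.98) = -2167.16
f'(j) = -4*j*(j + 1) - 4*j*(j + 7) - 4*(j + 1)*(j + 7) = -12*j^2 - 64*j - 28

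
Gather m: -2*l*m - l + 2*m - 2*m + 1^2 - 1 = -2*l*m - l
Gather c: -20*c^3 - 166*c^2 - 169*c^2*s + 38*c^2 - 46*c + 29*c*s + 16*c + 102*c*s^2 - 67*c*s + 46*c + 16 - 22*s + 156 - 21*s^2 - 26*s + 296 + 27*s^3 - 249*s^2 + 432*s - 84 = -20*c^3 + c^2*(-169*s - 128) + c*(102*s^2 - 38*s + 16) + 27*s^3 - 270*s^2 + 384*s + 384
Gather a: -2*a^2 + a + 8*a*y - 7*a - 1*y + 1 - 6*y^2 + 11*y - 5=-2*a^2 + a*(8*y - 6) - 6*y^2 + 10*y - 4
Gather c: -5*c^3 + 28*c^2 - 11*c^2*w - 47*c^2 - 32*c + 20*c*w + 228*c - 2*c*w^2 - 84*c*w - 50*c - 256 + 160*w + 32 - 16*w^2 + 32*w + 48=-5*c^3 + c^2*(-11*w - 19) + c*(-2*w^2 - 64*w + 146) - 16*w^2 + 192*w - 176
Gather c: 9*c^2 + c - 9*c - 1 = 9*c^2 - 8*c - 1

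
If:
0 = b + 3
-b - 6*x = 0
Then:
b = -3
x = 1/2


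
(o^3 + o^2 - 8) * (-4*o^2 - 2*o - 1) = -4*o^5 - 6*o^4 - 3*o^3 + 31*o^2 + 16*o + 8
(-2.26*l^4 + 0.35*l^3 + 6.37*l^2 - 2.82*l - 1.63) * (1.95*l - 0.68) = -4.407*l^5 + 2.2193*l^4 + 12.1835*l^3 - 9.8306*l^2 - 1.2609*l + 1.1084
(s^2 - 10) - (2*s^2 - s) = -s^2 + s - 10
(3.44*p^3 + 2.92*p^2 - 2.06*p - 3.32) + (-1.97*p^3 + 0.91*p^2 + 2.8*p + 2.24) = 1.47*p^3 + 3.83*p^2 + 0.74*p - 1.08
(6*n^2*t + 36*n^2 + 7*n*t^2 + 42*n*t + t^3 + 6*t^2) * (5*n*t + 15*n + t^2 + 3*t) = 30*n^3*t^2 + 270*n^3*t + 540*n^3 + 41*n^2*t^3 + 369*n^2*t^2 + 738*n^2*t + 12*n*t^4 + 108*n*t^3 + 216*n*t^2 + t^5 + 9*t^4 + 18*t^3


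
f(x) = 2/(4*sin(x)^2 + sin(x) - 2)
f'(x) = 2*(-8*sin(x)*cos(x) - cos(x))/(4*sin(x)^2 + sin(x) - 2)^2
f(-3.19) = -1.03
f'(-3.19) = 0.73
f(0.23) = -1.28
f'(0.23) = -2.25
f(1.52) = 0.67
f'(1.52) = -0.10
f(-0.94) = -10.05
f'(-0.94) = 162.72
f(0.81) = 2.43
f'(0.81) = -13.84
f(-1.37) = 2.32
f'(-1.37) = 3.68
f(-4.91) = 0.71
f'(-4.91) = -0.43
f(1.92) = 0.81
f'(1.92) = 0.95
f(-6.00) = -1.42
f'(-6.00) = -3.13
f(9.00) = -2.20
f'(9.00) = 9.49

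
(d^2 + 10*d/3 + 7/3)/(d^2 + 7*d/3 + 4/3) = (3*d + 7)/(3*d + 4)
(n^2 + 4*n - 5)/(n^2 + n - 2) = (n + 5)/(n + 2)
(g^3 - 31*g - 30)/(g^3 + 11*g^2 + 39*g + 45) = (g^2 - 5*g - 6)/(g^2 + 6*g + 9)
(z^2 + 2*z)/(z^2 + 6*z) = (z + 2)/(z + 6)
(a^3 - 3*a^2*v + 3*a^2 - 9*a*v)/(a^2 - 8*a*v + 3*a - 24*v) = a*(-a + 3*v)/(-a + 8*v)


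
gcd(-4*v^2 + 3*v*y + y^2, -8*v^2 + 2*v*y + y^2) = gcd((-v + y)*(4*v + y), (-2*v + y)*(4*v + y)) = 4*v + y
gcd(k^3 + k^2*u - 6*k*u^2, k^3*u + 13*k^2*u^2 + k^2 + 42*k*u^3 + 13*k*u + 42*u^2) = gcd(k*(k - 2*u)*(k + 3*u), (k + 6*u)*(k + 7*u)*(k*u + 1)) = 1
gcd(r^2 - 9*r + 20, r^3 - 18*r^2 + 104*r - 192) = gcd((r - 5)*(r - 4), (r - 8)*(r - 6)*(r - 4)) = r - 4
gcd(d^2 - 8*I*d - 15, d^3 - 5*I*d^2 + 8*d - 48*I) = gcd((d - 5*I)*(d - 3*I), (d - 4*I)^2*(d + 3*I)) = 1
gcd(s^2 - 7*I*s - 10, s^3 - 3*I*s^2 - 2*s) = s - 2*I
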